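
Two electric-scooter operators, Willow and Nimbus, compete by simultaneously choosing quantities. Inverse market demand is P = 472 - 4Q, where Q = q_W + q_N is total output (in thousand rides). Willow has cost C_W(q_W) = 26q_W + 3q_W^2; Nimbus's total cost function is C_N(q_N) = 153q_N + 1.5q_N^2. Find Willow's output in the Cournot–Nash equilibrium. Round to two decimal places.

26.30

Willow's profit: π_W = (472 - 4Q)q_W - (26q_W + 3q_W²). Setting ∂π_W/∂q_W = 0: 446 - 14q_W - 4(q_N) = 0.
Nimbus's profit: π_N = (472 - 4Q)q_N - (153q_N + (3/2)q_N²). Setting ∂π_N/∂q_N = 0: 319 - 11q_N - 4(q_W) = 0.
Rearranging gives the reaction functions q_W = (446 - 4q_N)/14 and q_N = (319 - 4q_W)/11.
Substituting one into the other gives q_W = 605/23 and q_N = 447/23.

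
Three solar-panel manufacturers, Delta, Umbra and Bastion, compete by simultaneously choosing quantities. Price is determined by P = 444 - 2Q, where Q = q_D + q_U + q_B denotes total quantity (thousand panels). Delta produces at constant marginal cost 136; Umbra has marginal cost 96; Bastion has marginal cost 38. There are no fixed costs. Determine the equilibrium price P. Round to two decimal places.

Delta's profit: π_D = (444 - 2Q)q_D - (136q_D). Setting ∂π_D/∂q_D = 0: 308 - 4q_D - 2(q_U + q_B) = 0.
Umbra's profit: π_U = (444 - 2Q)q_U - (96q_U). Setting ∂π_U/∂q_U = 0: 348 - 4q_U - 2(q_D + q_B) = 0.
Bastion's first-order condition: 406 - 4q_B - 2(q_D + q_U) = 0.
Summing all 3 equations gives 1062 − 8Q = 0, hence Q = 531/4.
Back-substituting: q_D = (308 − 531/2)/2 = 85/4, q_U = (348 − 531/2)/2 = 165/4, q_B = (406 − 531/2)/2 = 281/4.
Total output Q = 531/4, so price P = 444 - 2·(531/4) = 357/2.

178.50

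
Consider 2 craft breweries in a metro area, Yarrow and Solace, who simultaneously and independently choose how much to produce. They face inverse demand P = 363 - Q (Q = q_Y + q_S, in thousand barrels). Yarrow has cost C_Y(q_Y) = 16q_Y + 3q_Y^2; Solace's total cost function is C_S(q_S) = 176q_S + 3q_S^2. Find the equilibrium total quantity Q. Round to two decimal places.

Yarrow's profit: π_Y = (363 - Q)q_Y - (16q_Y + 3q_Y²). Setting ∂π_Y/∂q_Y = 0: 347 - 8q_Y - (q_S) = 0.
Solace's first-order condition: 187 - 8q_S - (q_Y) = 0.
So q_Y = (347 - q_S)/8 and q_S = (187 - q_Y)/8.
Substituting one into the other gives q_Y = 863/21 and q_S = 383/21.
Total output Q = 863/21 + 383/21 = 178/3.

59.33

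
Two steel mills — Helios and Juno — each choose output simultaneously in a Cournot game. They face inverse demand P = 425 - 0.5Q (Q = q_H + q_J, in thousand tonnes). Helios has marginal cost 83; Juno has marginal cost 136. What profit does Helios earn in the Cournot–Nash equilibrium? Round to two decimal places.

Helios's profit: π_H = (425 - 0.5Q)q_H - (83q_H). Setting ∂π_H/∂q_H = 0: 342 - q_H - (1/2)(q_J) = 0.
Juno's first-order condition: 289 - q_J - (1/2)(q_H) = 0.
Best responses: q_H = (342 - (1/2)q_J), q_J = (289 - (1/2)q_H).
Solving the pair: q_H = 790/3, q_J = 472/3.
Price P = 425 - (1/2)·(1262/3) = 644/3.
Helios's profit: (644/3 - 83)·(790/3) = 34672.2222.

34672.22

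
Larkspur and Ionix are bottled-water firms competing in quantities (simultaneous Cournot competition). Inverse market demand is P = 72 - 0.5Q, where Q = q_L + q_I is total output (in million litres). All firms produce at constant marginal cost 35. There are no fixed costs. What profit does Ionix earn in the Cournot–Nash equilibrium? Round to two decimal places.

A representative firm's profit is π_i = q_i(72 - 0.5Q) - 35q_i.
First-order condition (treating rivals' output as given): 37 - q_i - (1/2)q_j = 0.
With identical firms every q_j equals q_i, so q_j = q_i and 37 = (3/2)q_i, giving q_i = 74/3.
Price P = 72 - (1/2)·(148/3) = 142/3.
Ionix's profit: (142/3 - 35)·(74/3) = 304.2222.

304.22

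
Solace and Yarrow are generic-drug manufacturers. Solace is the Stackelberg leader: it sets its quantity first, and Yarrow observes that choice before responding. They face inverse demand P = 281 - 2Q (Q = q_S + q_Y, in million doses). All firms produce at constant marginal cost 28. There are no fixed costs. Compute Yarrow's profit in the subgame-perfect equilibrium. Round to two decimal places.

2000.28

The follower Yarrow best-responds to any q_S: π_Y = (281 - 2Q)q_Y - 28q_Y.
Setting the follower's marginal profit to zero, 253 - 2q_S - 4q_Y = 0, i.e. q_Y = (253 - 2q_S)/4.
The leader anticipates this reaction. Substituting into P = 281 - 2Q gives P = 309/2 - q_S, so π_S = (309/2 - q_S)q_S - 28q_S.
Leader FOC: 253/2 - 2q_S = 0, so q_S = 253/4.
Then q_Y = (253 - 2·(253/4))/4 = 253/8.
Price P = 281 - 2·(759/8) = 365/4.
Yarrow's profit: (365/4 - 28)·(253/8) = 2000.2813.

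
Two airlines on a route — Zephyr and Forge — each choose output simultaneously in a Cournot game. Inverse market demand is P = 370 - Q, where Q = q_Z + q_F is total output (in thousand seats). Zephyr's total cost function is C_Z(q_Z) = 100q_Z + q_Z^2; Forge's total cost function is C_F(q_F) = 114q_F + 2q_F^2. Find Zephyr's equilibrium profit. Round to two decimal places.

Zephyr's profit: π_Z = (370 - Q)q_Z - (100q_Z + q_Z²). Setting ∂π_Z/∂q_Z = 0: 270 - 4q_Z - (q_F) = 0.
Forge's first-order condition: 256 - 6q_F - (q_Z) = 0.
Rearranging gives the reaction functions q_Z = (270 - q_F)/4 and q_F = (256 - q_Z)/6.
Solving the pair: q_Z = 1364/23, q_F = 754/23.
Price P = 370 - 92.0870 = 277.9130.
Zephyr's profit: 277.9130·(1364/23) - 100·(1364/23) - (1364/23)² = 7034.0113.

7034.01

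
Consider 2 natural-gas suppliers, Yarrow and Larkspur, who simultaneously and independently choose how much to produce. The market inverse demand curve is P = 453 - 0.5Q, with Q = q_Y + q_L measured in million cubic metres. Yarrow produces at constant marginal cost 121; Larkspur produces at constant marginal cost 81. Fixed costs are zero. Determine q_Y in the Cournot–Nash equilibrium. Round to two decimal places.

194.67

Yarrow's profit: π_Y = (453 - 0.5Q)q_Y - (121q_Y). Setting ∂π_Y/∂q_Y = 0: 332 - q_Y - (1/2)(q_L) = 0.
Larkspur's first-order condition: 372 - q_L - (1/2)(q_Y) = 0.
Rearranging gives the reaction functions q_Y = (332 - (1/2)q_L) and q_L = (372 - (1/2)q_Y).
Solving the pair: q_Y = 584/3, q_L = 824/3.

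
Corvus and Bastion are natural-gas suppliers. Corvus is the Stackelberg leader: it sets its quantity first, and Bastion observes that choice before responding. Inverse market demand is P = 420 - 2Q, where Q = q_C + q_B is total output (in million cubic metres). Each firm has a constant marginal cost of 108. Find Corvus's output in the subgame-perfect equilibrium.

78

The follower Bastion best-responds to any q_C: π_B = (420 - 2Q)q_B - 108q_B.
∂π_B/∂q_B = 312 - 2q_C - 4q_B = 0 gives the reaction function q_B = (312 - 2q_C)/4.
The leader anticipates this reaction. Substituting into P = 420 - 2Q gives P = 264 - q_C, so π_C = (264 - q_C)q_C - 108q_C.
Maximising: ∂π_C/∂q_C = 156 - 2q_C = 0, giving q_C = 78.
Then q_B = (312 - 2·78)/4 = 39.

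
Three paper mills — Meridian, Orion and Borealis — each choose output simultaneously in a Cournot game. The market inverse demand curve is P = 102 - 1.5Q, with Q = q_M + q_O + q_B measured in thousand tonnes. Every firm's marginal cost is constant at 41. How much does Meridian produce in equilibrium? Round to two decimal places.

Each firm earns π_i = (102 - 1.5Q)q_i - 41q_i.
Setting ∂π_i/∂q_i = 0 with rivals' quantities fixed: 61 - 3q_i - (3/2)·Σ_{j≠i} q_j = 0.
With identical firms every q_j equals q_i, so Σ_{j≠i} q_j = 2q_i and 61 = 6q_i, giving q_i = 61/6.

10.17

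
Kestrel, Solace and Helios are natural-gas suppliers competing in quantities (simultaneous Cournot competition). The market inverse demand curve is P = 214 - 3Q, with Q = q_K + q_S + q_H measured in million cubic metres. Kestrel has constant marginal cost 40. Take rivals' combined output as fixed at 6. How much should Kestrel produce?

With rivals' combined output fixed at 6, Kestrel's profit is π_K = (214 - 3·6 - 3q_K)q_K - (40q_K) = (196 - 3q_K)q_K - (40q_K).
∂π_K/∂q_K = 156 - 6q_K = 0, so q_K = 26.

26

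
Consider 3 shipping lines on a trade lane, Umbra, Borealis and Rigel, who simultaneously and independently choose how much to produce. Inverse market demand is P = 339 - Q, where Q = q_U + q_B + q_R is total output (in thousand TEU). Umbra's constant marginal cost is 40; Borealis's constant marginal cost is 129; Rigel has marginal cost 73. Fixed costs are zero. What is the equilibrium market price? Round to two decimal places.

Umbra's profit: π_U = (339 - Q)q_U - (40q_U). Setting ∂π_U/∂q_U = 0: 299 - 2q_U - (q_B + q_R) = 0.
Borealis's profit: π_B = (339 - Q)q_B - (129q_B). Setting ∂π_B/∂q_B = 0: 210 - 2q_B - (q_U + q_R) = 0.
Rigel's profit: π_R = (339 - Q)q_R - (73q_R). Setting ∂π_R/∂q_R = 0: 266 - 2q_R - (q_U + q_B) = 0.
Adding the 3 first-order conditions: 775 − 4Q = 0, so Q = 775/4.
Back-substituting: q_U = (299 − 775/4) = 421/4, q_B = (210 − 775/4) = 65/4, q_R = (266 − 775/4) = 289/4.
Total output Q = 775/4, so price P = 339 - 775/4 = 581/4.

145.25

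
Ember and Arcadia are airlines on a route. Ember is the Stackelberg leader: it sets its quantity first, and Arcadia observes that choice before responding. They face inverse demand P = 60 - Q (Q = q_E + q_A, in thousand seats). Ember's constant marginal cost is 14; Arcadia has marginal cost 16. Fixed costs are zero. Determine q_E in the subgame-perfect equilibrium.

The follower Arcadia best-responds to any q_E: π_A = (60 - Q)q_A - 16q_A.
Follower FOC: 44 - q_E - 2q_A = 0, so q_A(q_E) = (44 - q_E)/2.
Ember substitutes q_A(q_E) into its own profit: π_E = q_E(60 - q_E - (44 - q_E)/2) - 14q_E = (38 - (1/2)q_E)q_E - 14q_E.
The leader's first-order condition 24 - q_E = 0 yields q_E = 24.
Then q_A = (44 - 24)/2 = 10.

24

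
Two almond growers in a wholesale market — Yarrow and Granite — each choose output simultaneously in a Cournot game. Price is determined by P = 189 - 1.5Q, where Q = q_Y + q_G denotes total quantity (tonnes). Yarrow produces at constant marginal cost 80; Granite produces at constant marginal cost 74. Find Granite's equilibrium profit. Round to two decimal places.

1084.52

Yarrow's profit: π_Y = (189 - 1.5Q)q_Y - (80q_Y). Setting ∂π_Y/∂q_Y = 0: 109 - 3q_Y - (3/2)(q_G) = 0.
Granite's first-order condition: 115 - 3q_G - (3/2)(q_Y) = 0.
Best responses: q_Y = (109 - (3/2)q_G)/3, q_G = (115 - (3/2)q_Y)/3.
Substituting one into the other gives q_Y = 206/9 and q_G = 242/9.
Price P = 189 - (3/2)·(448/9) = 343/3.
Granite's profit: (343/3 - 74)·(242/9) = 1084.5185.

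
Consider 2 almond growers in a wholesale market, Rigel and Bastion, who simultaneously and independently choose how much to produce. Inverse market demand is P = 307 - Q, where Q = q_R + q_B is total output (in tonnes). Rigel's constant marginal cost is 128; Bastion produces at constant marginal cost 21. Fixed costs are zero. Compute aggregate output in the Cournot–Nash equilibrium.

155

Rigel's profit: π_R = (307 - Q)q_R - (128q_R). Setting ∂π_R/∂q_R = 0: 179 - 2q_R - (q_B) = 0.
Bastion's profit: π_B = (307 - Q)q_B - (21q_B). Setting ∂π_B/∂q_B = 0: 286 - 2q_B - (q_R) = 0.
So q_R = (179 - q_B)/2 and q_B = (286 - q_R)/2.
Solving the pair: q_R = 24, q_B = 131.
Total output Q = 24 + 131 = 155.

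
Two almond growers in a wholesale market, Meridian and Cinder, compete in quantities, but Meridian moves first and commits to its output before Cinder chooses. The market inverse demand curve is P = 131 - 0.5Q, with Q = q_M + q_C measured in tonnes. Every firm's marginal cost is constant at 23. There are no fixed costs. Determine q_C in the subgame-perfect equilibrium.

The follower Cinder best-responds to any q_M: π_C = (131 - 0.5Q)q_C - 23q_C.
Setting the follower's marginal profit to zero, 108 - (1/2)q_M - q_C = 0, i.e. q_C = (108 - (1/2)q_M).
The leader anticipates this reaction. Substituting into P = 131 - 0.5Q gives P = 77 - (1/4)q_M, so π_M = (77 - (1/4)q_M)q_M - 23q_M.
Maximising: ∂π_M/∂q_M = 54 - (1/2)q_M = 0, giving q_M = 108.
Then q_C = (108 - (1/2)·108) = 54.

54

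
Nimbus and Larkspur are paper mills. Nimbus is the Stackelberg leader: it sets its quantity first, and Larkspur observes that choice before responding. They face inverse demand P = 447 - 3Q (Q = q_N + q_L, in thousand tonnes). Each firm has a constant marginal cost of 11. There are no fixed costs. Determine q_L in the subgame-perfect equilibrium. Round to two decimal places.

36.33

Solve by backward induction. Given q_N, the follower Larkspur maximises π_L = (447 - 3q_N - 3q_L)q_L - 11q_L.
∂π_L/∂q_L = 436 - 3q_N - 6q_L = 0 gives the reaction function q_L = (436 - 3q_N)/6.
The leader anticipates this reaction. Substituting into P = 447 - 3Q gives P = 229 - (3/2)q_N, so π_N = (229 - (3/2)q_N)q_N - 11q_N.
Leader FOC: 218 - 3q_N = 0, so q_N = 218/3.
Then q_L = (436 - 3·(218/3))/6 = 109/3.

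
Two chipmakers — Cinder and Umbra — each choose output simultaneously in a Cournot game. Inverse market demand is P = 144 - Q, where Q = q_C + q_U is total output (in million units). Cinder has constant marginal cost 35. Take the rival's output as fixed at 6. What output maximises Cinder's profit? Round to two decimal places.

With the rival's output fixed at 6, Cinder's profit is π_C = (144 - 6 - q_C)q_C - (35q_C) = (138 - q_C)q_C - (35q_C).
∂π_C/∂q_C = 103 - 2q_C = 0, so q_C = 103/2.

51.50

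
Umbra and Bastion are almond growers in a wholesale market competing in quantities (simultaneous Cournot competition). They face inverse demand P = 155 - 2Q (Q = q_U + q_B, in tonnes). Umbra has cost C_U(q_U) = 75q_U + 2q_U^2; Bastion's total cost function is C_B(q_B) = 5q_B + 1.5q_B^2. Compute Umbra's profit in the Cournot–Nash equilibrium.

Umbra's profit: π_U = (155 - 2Q)q_U - (75q_U + 2q_U²). Setting ∂π_U/∂q_U = 0: 80 - 8q_U - 2(q_B) = 0.
Bastion's profit: π_B = (155 - 2Q)q_B - (5q_B + (3/2)q_B²). Setting ∂π_B/∂q_B = 0: 150 - 7q_B - 2(q_U) = 0.
Rearranging gives the reaction functions q_U = (80 - 2q_B)/8 and q_B = (150 - 2q_U)/7.
Substituting one into the other gives q_U = 5 and q_B = 20.
Price P = 155 - 2·25 = 105.
Umbra's profit: 105·5 - 75·5 - 2·5² = 100.

100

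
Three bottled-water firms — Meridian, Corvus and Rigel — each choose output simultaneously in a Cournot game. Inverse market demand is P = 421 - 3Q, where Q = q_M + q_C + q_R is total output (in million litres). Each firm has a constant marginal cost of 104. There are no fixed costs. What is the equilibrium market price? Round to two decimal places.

A representative firm's profit is π_i = q_i(421 - 3Q) - 104q_i.
Setting ∂π_i/∂q_i = 0 with rivals' quantities fixed: 317 - 6q_i - 3·Σ_{j≠i} q_j = 0.
With identical firms every q_j equals q_i, so Σ_{j≠i} q_j = 2q_i and 317 = 12q_i, giving q_i = 317/12.
Total output Q = 317/4, so price P = 421 - 3·(317/4) = 733/4.

183.25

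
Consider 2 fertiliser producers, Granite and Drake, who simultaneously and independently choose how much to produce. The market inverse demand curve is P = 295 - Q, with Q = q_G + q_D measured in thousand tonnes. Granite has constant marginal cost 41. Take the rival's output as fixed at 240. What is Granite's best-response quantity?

With the rival's output fixed at 240, Granite's profit is π_G = (295 - 240 - q_G)q_G - (41q_G) = (55 - q_G)q_G - (41q_G).
∂π_G/∂q_G = 14 - 2q_G = 0, so q_G = 7.

7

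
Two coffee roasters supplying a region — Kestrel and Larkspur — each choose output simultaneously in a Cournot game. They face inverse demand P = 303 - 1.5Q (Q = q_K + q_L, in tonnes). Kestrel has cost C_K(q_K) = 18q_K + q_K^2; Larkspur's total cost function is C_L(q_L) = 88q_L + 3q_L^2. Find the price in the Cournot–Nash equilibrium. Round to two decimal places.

Kestrel's profit: π_K = (303 - 1.5Q)q_K - (18q_K + q_K²). Setting ∂π_K/∂q_K = 0: 285 - 5q_K - (3/2)(q_L) = 0.
Larkspur's first-order condition: 215 - 9q_L - (3/2)(q_K) = 0.
Rearranging gives the reaction functions q_K = (285 - (3/2)q_L)/5 and q_L = (215 - (3/2)q_K)/9.
Substituting one into the other gives q_K = 52.4561 and q_L = 15.1462.
Total output Q = 67.6023, so price P = 303 - (3/2)·67.6023 = 201.5965.

201.60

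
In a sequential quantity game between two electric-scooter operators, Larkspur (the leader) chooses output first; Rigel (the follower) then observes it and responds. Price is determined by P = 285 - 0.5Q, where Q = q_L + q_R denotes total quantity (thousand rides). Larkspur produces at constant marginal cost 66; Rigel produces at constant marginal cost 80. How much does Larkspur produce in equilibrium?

The follower Rigel best-responds to any q_L: π_R = (285 - 0.5Q)q_R - 80q_R.
Follower FOC: 205 - (1/2)q_L - q_R = 0, so q_R(q_L) = (205 - (1/2)q_L).
Larkspur substitutes q_R(q_L) into its own profit: π_L = q_L(285 - (1/2)q_L - (205 - (1/2)q_L)/2) - 66q_L = (365/2 - (1/4)q_L)q_L - 66q_L.
Maximising: ∂π_L/∂q_L = 233/2 - (1/2)q_L = 0, giving q_L = 233.
Then q_R = (205 - (1/2)·233) = 177/2.

233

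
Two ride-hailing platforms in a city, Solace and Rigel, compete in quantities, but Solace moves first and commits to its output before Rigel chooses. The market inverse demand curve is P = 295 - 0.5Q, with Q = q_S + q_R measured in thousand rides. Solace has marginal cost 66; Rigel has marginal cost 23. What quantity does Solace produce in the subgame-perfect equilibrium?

The follower Rigel best-responds to any q_S: π_R = (295 - 0.5Q)q_R - 23q_R.
Follower FOC: 272 - (1/2)q_S - q_R = 0, so q_R(q_S) = (272 - (1/2)q_S).
Solace substitutes q_R(q_S) into its own profit: π_S = q_S(295 - (1/2)q_S - (272 - (1/2)q_S)/2) - 66q_S = (159 - (1/4)q_S)q_S - 66q_S.
Maximising: ∂π_S/∂q_S = 93 - (1/2)q_S = 0, giving q_S = 186.
Then q_R = (272 - (1/2)·186) = 179.

186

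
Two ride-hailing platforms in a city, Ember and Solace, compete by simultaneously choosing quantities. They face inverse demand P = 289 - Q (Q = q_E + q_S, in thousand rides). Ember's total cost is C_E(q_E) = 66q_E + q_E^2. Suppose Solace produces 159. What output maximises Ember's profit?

With the rival's output fixed at 159, Ember's profit is π_E = (289 - 159 - q_E)q_E - (66q_E + q_E²) = (130 - q_E)q_E - (66q_E + q_E²).
∂π_E/∂q_E = 64 - 4q_E = 0, so q_E = 16.

16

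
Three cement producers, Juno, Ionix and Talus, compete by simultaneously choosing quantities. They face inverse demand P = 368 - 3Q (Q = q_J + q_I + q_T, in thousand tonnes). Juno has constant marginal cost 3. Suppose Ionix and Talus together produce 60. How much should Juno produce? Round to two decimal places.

30.83

With rivals' combined output fixed at 60, Juno's profit is π_J = (368 - 3·60 - 3q_J)q_J - (3q_J) = (188 - 3q_J)q_J - (3q_J).
∂π_J/∂q_J = 185 - 6q_J = 0, so q_J = 185/6.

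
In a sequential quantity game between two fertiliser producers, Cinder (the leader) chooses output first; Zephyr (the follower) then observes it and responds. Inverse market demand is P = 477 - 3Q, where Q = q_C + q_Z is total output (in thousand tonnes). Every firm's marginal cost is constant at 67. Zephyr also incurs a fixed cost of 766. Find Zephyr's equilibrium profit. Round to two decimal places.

2736.08

The follower Zephyr best-responds to any q_C: π_Z = (477 - 3Q)q_Z - 67q_Z.
Setting the follower's marginal profit to zero, 410 - 3q_C - 6q_Z = 0, i.e. q_Z = (410 - 3q_C)/6.
Cinder substitutes q_Z(q_C) into its own profit: π_C = q_C(477 - 3q_C - (410 - 3q_C)/2) - 67q_C = (272 - (3/2)q_C)q_C - 67q_C.
Maximising: ∂π_C/∂q_C = 205 - 3q_C = 0, giving q_C = 205/3.
Then q_Z = (410 - 3·(205/3))/6 = 205/6.
Price P = 477 - 3·(205/2) = 339/2.
Zephyr's profit: (339/2 - 67)·(205/6) - 766 = 2736.0833.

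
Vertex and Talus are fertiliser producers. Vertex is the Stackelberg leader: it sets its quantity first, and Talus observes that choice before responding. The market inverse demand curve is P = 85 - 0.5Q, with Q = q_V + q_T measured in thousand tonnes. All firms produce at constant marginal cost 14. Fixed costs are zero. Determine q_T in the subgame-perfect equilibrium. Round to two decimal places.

The follower Talus best-responds to any q_V: π_T = (85 - 0.5Q)q_T - 14q_T.
Setting the follower's marginal profit to zero, 71 - (1/2)q_V - q_T = 0, i.e. q_T = (71 - (1/2)q_V).
Vertex substitutes q_T(q_V) into its own profit: π_V = q_V(85 - (1/2)q_V - (71 - (1/2)q_V)/2) - 14q_V = (99/2 - (1/4)q_V)q_V - 14q_V.
The leader's first-order condition 71/2 - (1/2)q_V = 0 yields q_V = 71.
Then q_T = (71 - (1/2)·71) = 71/2.

35.50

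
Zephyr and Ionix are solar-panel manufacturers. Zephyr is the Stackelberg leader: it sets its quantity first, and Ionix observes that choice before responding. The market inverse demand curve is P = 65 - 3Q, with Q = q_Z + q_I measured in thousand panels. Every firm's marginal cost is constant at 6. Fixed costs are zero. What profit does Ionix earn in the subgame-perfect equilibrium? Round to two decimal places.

The follower Ionix best-responds to any q_Z: π_I = (65 - 3Q)q_I - 6q_I.
Setting the follower's marginal profit to zero, 59 - 3q_Z - 6q_I = 0, i.e. q_I = (59 - 3q_Z)/6.
Zephyr substitutes q_I(q_Z) into its own profit: π_Z = q_Z(65 - 3q_Z - (59 - 3q_Z)/2) - 6q_Z = (71/2 - (3/2)q_Z)q_Z - 6q_Z.
The leader's first-order condition 59/2 - 3q_Z = 0 yields q_Z = 59/6.
Then q_I = (59 - 3·(59/6))/6 = 59/12.
Price P = 65 - 3·(59/4) = 83/4.
Ionix's profit: (83/4 - 6)·(59/12) = 72.5208.

72.52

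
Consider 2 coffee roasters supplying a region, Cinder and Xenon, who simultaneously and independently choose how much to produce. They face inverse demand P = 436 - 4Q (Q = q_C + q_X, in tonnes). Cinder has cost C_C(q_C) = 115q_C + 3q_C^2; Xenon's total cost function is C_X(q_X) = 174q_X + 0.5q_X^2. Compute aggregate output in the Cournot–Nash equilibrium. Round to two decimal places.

Cinder's profit: π_C = (436 - 4Q)q_C - (115q_C + 3q_C²). Setting ∂π_C/∂q_C = 0: 321 - 14q_C - 4(q_X) = 0.
Xenon's first-order condition: 262 - 9q_X - 4(q_C) = 0.
Rearranging gives the reaction functions q_C = (321 - 4q_X)/14 and q_X = (262 - 4q_C)/9.
Substituting one into the other gives q_C = 1841/110 and q_X = 1192/55.
Total output Q = 1841/110 + 1192/55 = 845/22.

38.41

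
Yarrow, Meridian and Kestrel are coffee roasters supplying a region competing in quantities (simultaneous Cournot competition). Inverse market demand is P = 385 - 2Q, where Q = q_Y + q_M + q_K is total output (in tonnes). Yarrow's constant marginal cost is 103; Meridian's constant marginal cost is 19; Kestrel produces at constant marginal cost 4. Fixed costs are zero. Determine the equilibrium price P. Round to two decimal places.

127.75

Yarrow's profit: π_Y = (385 - 2Q)q_Y - (103q_Y). Setting ∂π_Y/∂q_Y = 0: 282 - 4q_Y - 2(q_M + q_K) = 0.
Meridian's first-order condition: 366 - 4q_M - 2(q_Y + q_K) = 0.
Kestrel's profit: π_K = (385 - 2Q)q_K - (4q_K). Setting ∂π_K/∂q_K = 0: 381 - 4q_K - 2(q_Y + q_M) = 0.
Adding the 3 first-order conditions: 1029 − 8Q = 0, so Q = 1029/8.
Back-substituting: q_Y = (282 − 1029/4)/2 = 99/8, q_M = (366 − 1029/4)/2 = 435/8, q_K = (381 − 1029/4)/2 = 495/8.
Total output Q = 1029/8, so price P = 385 - 2·(1029/8) = 511/4.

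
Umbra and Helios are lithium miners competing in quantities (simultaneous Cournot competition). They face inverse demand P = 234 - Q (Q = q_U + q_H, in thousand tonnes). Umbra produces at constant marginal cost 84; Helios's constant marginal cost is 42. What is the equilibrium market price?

120

Umbra's profit: π_U = (234 - Q)q_U - (84q_U). Setting ∂π_U/∂q_U = 0: 150 - 2q_U - (q_H) = 0.
Helios's first-order condition: 192 - 2q_H - (q_U) = 0.
Best responses: q_U = (150 - q_H)/2, q_H = (192 - q_U)/2.
Substituting one into the other gives q_U = 36 and q_H = 78.
Total output Q = 114, so price P = 234 - 114 = 120.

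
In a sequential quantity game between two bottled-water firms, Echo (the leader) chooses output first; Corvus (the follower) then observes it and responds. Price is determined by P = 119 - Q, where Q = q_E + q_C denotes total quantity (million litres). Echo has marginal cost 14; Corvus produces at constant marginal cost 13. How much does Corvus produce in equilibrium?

Solve by backward induction. Given q_E, the follower Corvus maximises π_C = (119 - q_E - q_C)q_C - 13q_C.
Setting the follower's marginal profit to zero, 106 - q_E - 2q_C = 0, i.e. q_C = (106 - q_E)/2.
Echo substitutes q_C(q_E) into its own profit: π_E = q_E(119 - q_E - (106 - q_E)/2) - 14q_E = (66 - (1/2)q_E)q_E - 14q_E.
Leader FOC: 52 - q_E = 0, so q_E = 52.
Then q_C = (106 - 52)/2 = 27.

27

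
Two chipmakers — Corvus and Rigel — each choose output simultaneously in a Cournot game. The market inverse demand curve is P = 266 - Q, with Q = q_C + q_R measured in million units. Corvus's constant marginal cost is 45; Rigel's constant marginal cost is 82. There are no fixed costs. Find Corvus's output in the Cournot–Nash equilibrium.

Corvus's profit: π_C = (266 - Q)q_C - (45q_C). Setting ∂π_C/∂q_C = 0: 221 - 2q_C - (q_R) = 0.
Rigel's first-order condition: 184 - 2q_R - (q_C) = 0.
So q_C = (221 - q_R)/2 and q_R = (184 - q_C)/2.
Substituting one into the other gives q_C = 86 and q_R = 49.

86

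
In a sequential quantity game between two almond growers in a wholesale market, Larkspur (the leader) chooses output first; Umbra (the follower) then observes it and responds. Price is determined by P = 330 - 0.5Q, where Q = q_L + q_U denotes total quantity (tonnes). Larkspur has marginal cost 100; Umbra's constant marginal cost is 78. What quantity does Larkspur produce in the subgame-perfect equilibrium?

208

Solve by backward induction. Given q_L, the follower Umbra maximises π_U = (330 - (1/2)q_L - (1/2)q_U)q_U - 78q_U.
Follower FOC: 252 - (1/2)q_L - q_U = 0, so q_U(q_L) = (252 - (1/2)q_L).
The leader anticipates this reaction. Substituting into P = 330 - 0.5Q gives P = 204 - (1/4)q_L, so π_L = (204 - (1/4)q_L)q_L - 100q_L.
Leader FOC: 104 - (1/2)q_L = 0, so q_L = 208.
Then q_U = (252 - (1/2)·208) = 148.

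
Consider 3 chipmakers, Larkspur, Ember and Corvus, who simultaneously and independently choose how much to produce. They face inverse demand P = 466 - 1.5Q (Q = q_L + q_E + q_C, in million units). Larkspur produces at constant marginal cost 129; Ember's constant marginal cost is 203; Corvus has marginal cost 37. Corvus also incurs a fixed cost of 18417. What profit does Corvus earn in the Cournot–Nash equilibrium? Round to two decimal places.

Larkspur's profit: π_L = (466 - 1.5Q)q_L - (129q_L). Setting ∂π_L/∂q_L = 0: 337 - 3q_L - (3/2)(q_E + q_C) = 0.
Ember's first-order condition: 263 - 3q_E - (3/2)(q_L + q_C) = 0.
Corvus's first-order condition: 429 - 3q_C - (3/2)(q_L + q_E) = 0.
Adding the 3 conditions: 1029 − 3Q − 3Q = 0, i.e. Q = 343/2.
Back-substituting: q_L = (337 − 1029/4)/(3/2) = 319/6, q_E = (263 − 1029/4)/(3/2) = 23/6, q_C = (429 − 1029/4)/(3/2) = 229/2.
Price P = 466 - (3/2)·(343/2) = 835/4.
Corvus's profit: (835/4 - 37)·(229/2) - 18417 = 1248.3750.

1248.38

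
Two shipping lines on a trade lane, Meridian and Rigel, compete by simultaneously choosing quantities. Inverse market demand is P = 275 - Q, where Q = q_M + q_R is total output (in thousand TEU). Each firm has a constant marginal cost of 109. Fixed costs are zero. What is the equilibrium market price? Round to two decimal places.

Each firm earns π_i = (275 - Q)q_i - 109q_i.
Setting ∂π_i/∂q_i = 0 with rivals' quantities fixed: 166 - 2q_i - q_j = 0.
With identical firms every q_j equals q_i, so q_j = q_i and 166 = 3q_i, giving q_i = 166/3.
Total output Q = 332/3, so price P = 275 - 332/3 = 493/3.

164.33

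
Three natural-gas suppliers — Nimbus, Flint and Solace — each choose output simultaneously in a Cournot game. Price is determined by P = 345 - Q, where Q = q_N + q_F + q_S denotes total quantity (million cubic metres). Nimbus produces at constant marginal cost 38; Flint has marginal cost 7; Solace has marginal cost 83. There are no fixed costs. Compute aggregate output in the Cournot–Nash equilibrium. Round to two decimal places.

226.75

Nimbus's profit: π_N = (345 - Q)q_N - (38q_N). Setting ∂π_N/∂q_N = 0: 307 - 2q_N - (q_F + q_S) = 0.
Flint's first-order condition: 338 - 2q_F - (q_N + q_S) = 0.
Solace's profit: π_S = (345 - Q)q_S - (83q_S). Setting ∂π_S/∂q_S = 0: 262 - 2q_S - (q_N + q_F) = 0.
Adding the 3 conditions: 907 − 2Q − 2Q = 0, i.e. Q = 907/4.
Back-substituting: q_N = (307 − 907/4) = 321/4, q_F = (338 − 907/4) = 445/4, q_S = (262 − 907/4) = 141/4.
Total output Q = 321/4 + 445/4 + 141/4 = 907/4.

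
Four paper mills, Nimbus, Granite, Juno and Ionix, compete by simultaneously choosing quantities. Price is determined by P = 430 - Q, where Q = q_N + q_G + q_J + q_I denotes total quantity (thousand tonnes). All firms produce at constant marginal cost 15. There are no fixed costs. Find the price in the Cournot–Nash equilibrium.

98

A representative firm's profit is π_i = q_i(430 - Q) - 15q_i.
Setting ∂π_i/∂q_i = 0 with rivals' quantities fixed: 415 - 2q_i - Σ_{j≠i} q_j = 0.
By symmetry each firm produces the same amount; substituting Σ_{j≠i} q_j = 3q_i yields q_i = 415/5 = 83.
Total output Q = 332, so price P = 430 - 332 = 98.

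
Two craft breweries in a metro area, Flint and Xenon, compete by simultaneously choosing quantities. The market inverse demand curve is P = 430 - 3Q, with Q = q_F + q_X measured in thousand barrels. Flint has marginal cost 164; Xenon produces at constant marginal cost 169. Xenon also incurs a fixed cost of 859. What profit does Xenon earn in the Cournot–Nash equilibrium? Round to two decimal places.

Flint's profit: π_F = (430 - 3Q)q_F - (164q_F). Setting ∂π_F/∂q_F = 0: 266 - 6q_F - 3(q_X) = 0.
Xenon's first-order condition: 261 - 6q_X - 3(q_F) = 0.
Best responses: q_F = (266 - 3q_X)/6, q_X = (261 - 3q_F)/6.
Solving the pair: q_F = 271/9, q_X = 256/9.
Price P = 430 - 3·(527/9) = 763/3.
Xenon's profit: (763/3 - 169)·(256/9) - 859 = 1568.2593.

1568.26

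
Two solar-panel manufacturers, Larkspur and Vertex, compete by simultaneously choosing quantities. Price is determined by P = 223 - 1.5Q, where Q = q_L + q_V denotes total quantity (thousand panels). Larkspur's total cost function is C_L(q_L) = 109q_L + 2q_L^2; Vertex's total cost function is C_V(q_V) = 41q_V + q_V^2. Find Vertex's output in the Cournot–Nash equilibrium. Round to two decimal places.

Larkspur's profit: π_L = (223 - 1.5Q)q_L - (109q_L + 2q_L²). Setting ∂π_L/∂q_L = 0: 114 - 7q_L - (3/2)(q_V) = 0.
Vertex's first-order condition: 182 - 5q_V - (3/2)(q_L) = 0.
Rearranging gives the reaction functions q_L = (114 - (3/2)q_V)/7 and q_V = (182 - (3/2)q_L)/5.
Substituting one into the other gives q_L = 1188/131 and q_V = 33.6794.

33.68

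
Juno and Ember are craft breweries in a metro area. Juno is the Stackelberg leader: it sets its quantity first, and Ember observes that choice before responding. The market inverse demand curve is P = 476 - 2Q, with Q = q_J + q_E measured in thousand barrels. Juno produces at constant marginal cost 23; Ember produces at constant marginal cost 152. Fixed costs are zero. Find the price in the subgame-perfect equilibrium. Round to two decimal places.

The follower Ember best-responds to any q_J: π_E = (476 - 2Q)q_E - 152q_E.
Setting the follower's marginal profit to zero, 324 - 2q_J - 4q_E = 0, i.e. q_E = (324 - 2q_J)/4.
The leader anticipates this reaction. Substituting into P = 476 - 2Q gives P = 314 - q_J, so π_J = (314 - q_J)q_J - 23q_J.
The leader's first-order condition 291 - 2q_J = 0 yields q_J = 291/2.
Then q_E = (324 - 2·(291/2))/4 = 33/4.
Total output Q = 615/4, so price P = 476 - 2·(615/4) = 337/2.

168.50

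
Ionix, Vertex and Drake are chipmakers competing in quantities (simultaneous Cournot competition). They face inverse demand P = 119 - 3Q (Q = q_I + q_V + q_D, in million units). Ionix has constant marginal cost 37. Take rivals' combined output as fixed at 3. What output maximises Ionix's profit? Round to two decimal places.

12.17

With rivals' combined output fixed at 3, Ionix's profit is π_I = (119 - 3·3 - 3q_I)q_I - (37q_I) = (110 - 3q_I)q_I - (37q_I).
∂π_I/∂q_I = 73 - 6q_I = 0, so q_I = 73/6.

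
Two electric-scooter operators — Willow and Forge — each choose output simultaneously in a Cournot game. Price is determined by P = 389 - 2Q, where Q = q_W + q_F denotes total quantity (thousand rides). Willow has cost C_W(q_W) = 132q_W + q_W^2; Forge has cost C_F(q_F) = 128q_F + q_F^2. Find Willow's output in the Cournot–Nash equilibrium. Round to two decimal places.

Willow's profit: π_W = (389 - 2Q)q_W - (132q_W + q_W²). Setting ∂π_W/∂q_W = 0: 257 - 6q_W - 2(q_F) = 0.
Forge's profit: π_F = (389 - 2Q)q_F - (128q_F + q_F²). Setting ∂π_F/∂q_F = 0: 261 - 6q_F - 2(q_W) = 0.
Best responses: q_W = (257 - 2q_F)/6, q_F = (261 - 2q_W)/6.
Substituting one into the other gives q_W = 255/8 and q_F = 263/8.

31.88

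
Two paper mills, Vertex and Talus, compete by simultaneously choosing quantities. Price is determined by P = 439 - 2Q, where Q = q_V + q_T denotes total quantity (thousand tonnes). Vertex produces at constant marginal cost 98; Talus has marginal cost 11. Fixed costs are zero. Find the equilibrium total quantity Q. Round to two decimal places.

128.17

Vertex's profit: π_V = (439 - 2Q)q_V - (98q_V). Setting ∂π_V/∂q_V = 0: 341 - 4q_V - 2(q_T) = 0.
Talus's profit: π_T = (439 - 2Q)q_T - (11q_T). Setting ∂π_T/∂q_T = 0: 428 - 4q_T - 2(q_V) = 0.
Best responses: q_V = (341 - 2q_T)/4, q_T = (428 - 2q_V)/4.
Solving the pair: q_V = 127/3, q_T = 515/6.
Total output Q = 127/3 + 515/6 = 769/6.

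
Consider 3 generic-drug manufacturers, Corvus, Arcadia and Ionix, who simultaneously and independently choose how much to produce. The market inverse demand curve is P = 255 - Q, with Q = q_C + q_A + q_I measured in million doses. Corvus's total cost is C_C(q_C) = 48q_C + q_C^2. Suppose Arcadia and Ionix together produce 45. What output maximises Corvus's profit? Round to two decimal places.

With rivals' combined output fixed at 45, Corvus's profit is π_C = (255 - 45 - q_C)q_C - (48q_C + q_C²) = (210 - q_C)q_C - (48q_C + q_C²).
∂π_C/∂q_C = 162 - 4q_C = 0, so q_C = 81/2.

40.50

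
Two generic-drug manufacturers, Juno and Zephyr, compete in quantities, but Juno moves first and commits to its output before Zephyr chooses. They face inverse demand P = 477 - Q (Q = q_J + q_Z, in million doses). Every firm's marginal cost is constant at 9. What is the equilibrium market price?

126

The follower Zephyr best-responds to any q_J: π_Z = (477 - Q)q_Z - 9q_Z.
∂π_Z/∂q_Z = 468 - q_J - 2q_Z = 0 gives the reaction function q_Z = (468 - q_J)/2.
Juno substitutes q_Z(q_J) into its own profit: π_J = q_J(477 - q_J - (468 - q_J)/2) - 9q_J = (243 - (1/2)q_J)q_J - 9q_J.
Leader FOC: 234 - q_J = 0, so q_J = 234.
Then q_Z = (468 - 234)/2 = 117.
Total output Q = 351, so price P = 477 - 351 = 126.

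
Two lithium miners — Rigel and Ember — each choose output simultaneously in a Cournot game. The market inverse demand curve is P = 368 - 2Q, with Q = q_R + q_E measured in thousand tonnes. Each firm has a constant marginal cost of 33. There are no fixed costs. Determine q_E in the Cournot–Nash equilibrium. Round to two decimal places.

A representative firm's profit is π_i = q_i(368 - 2Q) - 33q_i.
First-order condition (treating rivals' output as given): 335 - 4q_i - 2q_j = 0.
By symmetry each firm produces the same amount; substituting q_j = q_i yields q_i = 335/6.

55.83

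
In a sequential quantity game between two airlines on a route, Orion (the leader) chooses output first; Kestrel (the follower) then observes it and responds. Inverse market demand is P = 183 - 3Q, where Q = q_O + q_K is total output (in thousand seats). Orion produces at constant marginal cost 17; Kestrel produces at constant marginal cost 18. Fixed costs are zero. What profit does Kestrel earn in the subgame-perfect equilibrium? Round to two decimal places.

The follower Kestrel best-responds to any q_O: π_K = (183 - 3Q)q_K - 18q_K.
Follower FOC: 165 - 3q_O - 6q_K = 0, so q_K(q_O) = (165 - 3q_O)/6.
The leader anticipates this reaction. Substituting into P = 183 - 3Q gives P = 201/2 - (3/2)q_O, so π_O = (201/2 - (3/2)q_O)q_O - 17q_O.
Leader FOC: 167/2 - 3q_O = 0, so q_O = 167/6.
Then q_K = (165 - 3·(167/6))/6 = 163/12.
Price P = 183 - 3·(497/12) = 235/4.
Kestrel's profit: (235/4 - 18)·(163/12) = 553.5208.

553.52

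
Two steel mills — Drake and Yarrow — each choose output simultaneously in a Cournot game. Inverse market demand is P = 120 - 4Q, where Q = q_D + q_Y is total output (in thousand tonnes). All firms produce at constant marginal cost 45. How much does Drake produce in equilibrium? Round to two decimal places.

6.25

Each firm earns π_i = (120 - 4Q)q_i - 45q_i.
First-order condition (treating rivals' output as given): 75 - 8q_i - 4q_j = 0.
By symmetry each firm produces the same amount; substituting q_j = q_i yields q_i = 75/12 = 25/4.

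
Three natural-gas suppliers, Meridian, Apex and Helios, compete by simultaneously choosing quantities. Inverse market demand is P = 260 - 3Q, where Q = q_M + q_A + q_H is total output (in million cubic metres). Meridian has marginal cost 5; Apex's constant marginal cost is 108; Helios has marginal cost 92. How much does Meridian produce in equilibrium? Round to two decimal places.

Meridian's profit: π_M = (260 - 3Q)q_M - (5q_M). Setting ∂π_M/∂q_M = 0: 255 - 6q_M - 3(q_A + q_H) = 0.
Apex's first-order condition: 152 - 6q_A - 3(q_M + q_H) = 0.
Helios's profit: π_H = (260 - 3Q)q_H - (92q_H). Setting ∂π_H/∂q_H = 0: 168 - 6q_H - 3(q_M + q_A) = 0.
Adding the 3 first-order conditions: 575 − 12Q = 0, so Q = 575/12.
Back-substituting: q_M = (255 − 575/4)/3 = 445/12, q_A = (152 − 575/4)/3 = 11/4, q_H = (168 − 575/4)/3 = 97/12.

37.08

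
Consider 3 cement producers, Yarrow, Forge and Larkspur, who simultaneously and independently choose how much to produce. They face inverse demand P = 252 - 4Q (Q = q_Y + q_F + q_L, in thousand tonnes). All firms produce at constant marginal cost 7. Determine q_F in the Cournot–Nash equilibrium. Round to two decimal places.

Each firm earns π_i = (252 - 4Q)q_i - 7q_i.
First-order condition (treating rivals' output as given): 245 - 8q_i - 4·Σ_{j≠i} q_j = 0.
By symmetry each firm produces the same amount; substituting Σ_{j≠i} q_j = 2q_i yields q_i = 245/16.

15.31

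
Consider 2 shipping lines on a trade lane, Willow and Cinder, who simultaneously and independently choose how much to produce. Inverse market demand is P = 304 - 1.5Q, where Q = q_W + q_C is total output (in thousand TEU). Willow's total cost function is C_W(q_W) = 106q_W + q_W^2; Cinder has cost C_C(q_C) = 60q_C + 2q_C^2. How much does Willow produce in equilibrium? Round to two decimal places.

Willow's profit: π_W = (304 - 1.5Q)q_W - (106q_W + q_W²). Setting ∂π_W/∂q_W = 0: 198 - 5q_W - (3/2)(q_C) = 0.
Cinder's first-order condition: 244 - 7q_C - (3/2)(q_W) = 0.
Rearranging gives the reaction functions q_W = (198 - (3/2)q_C)/5 and q_C = (244 - (3/2)q_W)/7.
Solving the pair: q_W = 31.1450, q_C = 28.1832.

31.15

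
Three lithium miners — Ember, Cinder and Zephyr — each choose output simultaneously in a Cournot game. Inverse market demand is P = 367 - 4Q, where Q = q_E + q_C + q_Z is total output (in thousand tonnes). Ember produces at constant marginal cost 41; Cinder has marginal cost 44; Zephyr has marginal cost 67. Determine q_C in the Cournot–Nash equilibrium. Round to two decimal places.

Ember's profit: π_E = (367 - 4Q)q_E - (41q_E). Setting ∂π_E/∂q_E = 0: 326 - 8q_E - 4(q_C + q_Z) = 0.
Cinder's profit: π_C = (367 - 4Q)q_C - (44q_C). Setting ∂π_C/∂q_C = 0: 323 - 8q_C - 4(q_E + q_Z) = 0.
Zephyr's first-order condition: 300 - 8q_Z - 4(q_E + q_C) = 0.
Summing all 3 equations gives 949 − 16Q = 0, hence Q = 949/16.
Back-substituting: q_E = (326 − 949/4)/4 = 355/16, q_C = (323 − 949/4)/4 = 343/16, q_Z = (300 − 949/4)/4 = 251/16.

21.44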